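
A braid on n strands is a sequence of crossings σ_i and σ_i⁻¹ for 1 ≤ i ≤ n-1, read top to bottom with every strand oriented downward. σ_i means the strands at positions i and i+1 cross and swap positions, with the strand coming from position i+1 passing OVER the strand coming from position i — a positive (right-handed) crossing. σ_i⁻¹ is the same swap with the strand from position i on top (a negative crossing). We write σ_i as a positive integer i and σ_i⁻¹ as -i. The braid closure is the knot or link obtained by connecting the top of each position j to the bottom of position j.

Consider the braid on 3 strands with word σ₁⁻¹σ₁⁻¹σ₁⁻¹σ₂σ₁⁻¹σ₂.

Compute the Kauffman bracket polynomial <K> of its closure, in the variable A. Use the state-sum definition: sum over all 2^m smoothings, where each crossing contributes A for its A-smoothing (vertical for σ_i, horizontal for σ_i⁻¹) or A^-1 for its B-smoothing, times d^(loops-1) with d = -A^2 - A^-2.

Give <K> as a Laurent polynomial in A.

Braid: s1^-1 s1^-1 s1^-1 s2 s1^-1 s2 on 3 strands, 6 crossings.
Writhe w = (#positive) - (#negative) = 2 - 4 = -2.
Enumerate smoothing states for the bracket polynomial. There are 2^6 = 64 states.
For each crossing: s=0 is the vertical smoothing, s=1 horizontal. Crossing k contributes A^(sign_k * (1 - 2*s_k)); loop factor d = -A^2 - A^-2.
Tabulate the states by total A-exponent and number of loops L (A-exp: L × count):
  A^6: L=5 ×1
  A^4: L=4 ×6
  A^2: L=3 ×15
  A^0: L=2 ×19, L=4 ×1
  A^-2: L=1 ×11, L=3 ×4
  A^-4: L=2 ×6
  A^-6: L=3 ×1
Each group contributes A^e * Σ count * d^(L-1):
Powers of d = -A^2 - A^-2: d^2 = A^4 + 2 + A^-4; d^3 = -A^6 - 3*A^2 - 3*A^-2 - A^-6; d^4 = A^8 + 4*A^4 + 6 + 4*A^-4 + A^-8.
  A^6 * (d^4) = A^14 + 4*A^10 + 6*A^6 + 4*A^2 + A^-2
  A^4 * (6*d^3) = -6*A^10 - 18*A^6 - 18*A^2 - 6*A^-2
  A^2 * (15*d^2) = 15*A^6 + 30*A^2 + 15*A^-2
  A^0 * (19*d + d^3) = -A^6 - 22*A^2 - 22*A^-2 - A^-6
  A^-2 * (11 + 4*d^2) = 4*A^2 + 19*A^-2 + 4*A^-6
  A^-4 * (6*d) = -6*A^-2 - 6*A^-6
  A^-6 * (d^2) = A^-2 + 2*A^-6 + A^-10
Summing the groups: <K> = A^14 - 2*A^10 + 2*A^6 - 2*A^2 + 2*A^-2 - A^-6 + A^-10

Answer: A^14 - 2*A^10 + 2*A^6 - 2*A^2 + 2*A^-2 - A^-6 + A^-10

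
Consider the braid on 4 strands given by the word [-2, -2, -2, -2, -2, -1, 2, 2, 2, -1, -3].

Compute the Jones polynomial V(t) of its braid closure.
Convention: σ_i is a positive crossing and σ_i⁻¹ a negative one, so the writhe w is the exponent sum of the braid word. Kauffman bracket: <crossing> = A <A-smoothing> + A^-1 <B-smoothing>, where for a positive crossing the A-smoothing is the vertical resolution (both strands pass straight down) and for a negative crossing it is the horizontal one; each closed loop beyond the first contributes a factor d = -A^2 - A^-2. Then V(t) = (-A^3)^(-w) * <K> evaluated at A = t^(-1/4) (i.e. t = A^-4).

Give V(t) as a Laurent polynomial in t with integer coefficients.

-1 + 2*t^-1 - 2*t^-2 + 4*t^-3 - 3*t^-4 + 3*t^-5 - 2*t^-6 + t^-7 - t^-8

Derivation:
The presented braid s2^-1 s2^-1 s2^-1 s2^-1 s2^-1 s1^-1 s2 s2 s2 s1^-1 s3^-1 on 4 strands reduces by inverse Markov moves (closure unchanged at each step):
  Destabilize: the word has the form β·s3^-1 where s3^-1 occurs only as the final letter (β ∈ B_3); drop it and the last strand → 3 strands.
Reduced to β = s2^-1 s2^-1 s2^-1 s2^-1 s2^-1 s1^-1 s2 s2 s2 s1^-1 on 3 strands, 10 crossings.
Compute on β:
Braid: s2^-1 s2^-1 s2^-1 s2^-1 s2^-1 s1^-1 s2 s2 s2 s1^-1 on 3 strands, 10 crossings.
Writhe w = (#positive) - (#negative) = 3 - 7 = -4.
Computing the Kauffman bracket via state sum. There are 2^10 = 1024 states.
Each crossing splits two ways (0=vertical, 1=horizontal). The state's weight is A^(#A-smoothings - #B-smoothings) * d^(loops - 1).
Tabulate the states by total A-exponent and number of loops L (A-exp: L × count):
  A^10: L=6 ×1
  A^8: L=5 ×10
  A^6: L=4 ×35, L=6 ×10
  A^4: L=3 ×60, L=5 ×50, L=7 ×10
  A^2: L=2 ×55, L=4 ×100, L=6 ×50, L=8 ×5
  A^0: L=1 ×25, L=3 ×101, L=5 ×100, L=7 ×25, L=9 ×1
  A^-2: L=2 ×55, L=4 ×100, L=6 ×50, L=8 ×5
  A^-4: L=1 ×6, L=3 ×54, L=5 ×50, L=7 ×10
  A^-6: L=2 ×9, L=4 ×26, L=6 ×10
  A^-8: L=3 ×5, L=5 ×5
  A^-10: L=4 ×1
Each group contributes A^e * Σ count * d^(L-1):
Powers of d = -A^2 - A^-2: d^2 = A^4 + 2 + A^-4; d^3 = -A^6 - 3*A^2 - 3*A^-2 - A^-6; d^4 = A^8 + 4*A^4 + 6 + 4*A^-4 + A^-8; d^5 = -A^10 - 5*A^6 - 10*A^2 - 10*A^-2 - 5*A^-6 - A^-10; d^6 = A^12 + 6*A^8 + 15*A^4 + 20 + 15*A^-4 + 6*A^-8 + A^-12; d^7 = -A^14 - 7*A^10 - 21*A^6 - 35*A^2 - 35*A^-2 - 21*A^-6 - 7*A^-10 - A^-14; d^8 = A^16 + 8*A^12 + 28*A^8 + 56*A^4 + 70 + 56*A^-4 + 28*A^-8 + 8*A^-12 + A^-16.
  A^10 * (d^5) = -A^20 - 5*A^16 - 10*A^12 - 10*A^8 - 5*A^4 - 1
  A^8 * (10*d^4) = 10*A^16 + 40*A^12 + 60*A^8 + 40*A^4 + 10
  A^6 * (35*d^3 + 10*d^5) = -10*A^16 - 85*A^12 - 205*A^8 - 205*A^4 - 85 - 10*A^-4
  A^4 * (60*d^2 + 50*d^4 + 10*d^6) = 10*A^16 + 110*A^12 + 410*A^8 + 620*A^4 + 410 + 110*A^-4 + 10*A^-8
  A^2 * (55*d + 100*d^3 + 50*d^5 + 5*d^7) = -5*A^16 - 85*A^12 - 455*A^8 - 1030*A^4 - 1030 - 455*A^-4 - 85*A^-8 - 5*A^-12
  A^0 * (25 + 101*d^2 + 100*d^4 + 25*d^6 + d^8) = A^16 + 33*A^12 + 278*A^8 + 932*A^4 + 1397 + 932*A^-4 + 278*A^-8 + 33*A^-12 + A^-16
  A^-2 * (55*d + 100*d^3 + 50*d^5 + 5*d^7) = -5*A^12 - 85*A^8 - 455*A^4 - 1030 - 1030*A^-4 - 455*A^-8 - 85*A^-12 - 5*A^-16
  A^-4 * (6 + 54*d^2 + 50*d^4 + 10*d^6) = 10*A^8 + 110*A^4 + 404 + 614*A^-4 + 404*A^-8 + 110*A^-12 + 10*A^-16
  A^-6 * (9*d + 26*d^3 + 10*d^5) = -10*A^4 - 76 - 187*A^-4 - 187*A^-8 - 76*A^-12 - 10*A^-16
  A^-8 * (5*d^2 + 5*d^4) = 5 + 25*A^-4 + 40*A^-8 + 25*A^-12 + 5*A^-16
  A^-10 * (d^3) = -A^-4 - 3*A^-8 - 3*A^-12 - A^-16
Summing the groups: <K> = -A^20 + A^16 - 2*A^12 + 3*A^8 - 3*A^4 + 4 - 2*A^-4 + 2*A^-8 - A^-12
Normalise by the writhe: (-A^3)^(-w) = (-A^3)^(4) = A^12, so f(A) = A^12 * <K> = -A^32 + A^28 - 2*A^24 + 3*A^20 - 3*A^16 + 4*A^12 - 2*A^8 + 2*A^4 - 1.
Substitute A = t^(-1/4), i.e. A^e → t^(-e/4): V(t) = -1 + 2*t^-1 - 2*t^-2 + 4*t^-3 - 3*t^-4 + 3*t^-5 - 2*t^-6 + t^-7 - t^-8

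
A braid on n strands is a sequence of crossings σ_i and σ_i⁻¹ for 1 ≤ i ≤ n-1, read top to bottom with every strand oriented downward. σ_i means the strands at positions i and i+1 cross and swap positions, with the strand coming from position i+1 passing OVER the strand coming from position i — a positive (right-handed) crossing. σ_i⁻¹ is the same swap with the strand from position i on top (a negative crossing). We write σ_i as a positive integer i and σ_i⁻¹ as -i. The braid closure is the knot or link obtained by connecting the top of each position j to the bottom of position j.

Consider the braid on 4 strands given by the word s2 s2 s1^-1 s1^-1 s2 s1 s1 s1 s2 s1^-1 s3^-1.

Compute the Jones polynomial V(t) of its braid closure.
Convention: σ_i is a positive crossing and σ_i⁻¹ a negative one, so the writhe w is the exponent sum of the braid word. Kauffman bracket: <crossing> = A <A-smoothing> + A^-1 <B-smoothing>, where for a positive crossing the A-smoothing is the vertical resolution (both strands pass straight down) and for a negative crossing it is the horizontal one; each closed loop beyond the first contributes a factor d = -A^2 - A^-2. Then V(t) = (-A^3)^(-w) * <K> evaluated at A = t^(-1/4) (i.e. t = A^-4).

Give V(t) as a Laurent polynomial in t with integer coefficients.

The presented braid s2 s2 s1^-1 s1^-1 s2 s1 s1 s1 s2 s1^-1 s3^-1 on 4 strands reduces by inverse Markov moves (closure unchanged at each step):
  Destabilize: the word has the form β·s3^-1 where s3^-1 occurs only as the final letter (β ∈ B_3); drop it and the last strand → 3 strands.
Reduced to β = s2 s2 s1^-1 s1^-1 s2 s1 s1 s1 s2 s1^-1 on 3 strands, 10 crossings.
Compute on β:
Braid: s2 s2 s1^-1 s1^-1 s2 s1 s1 s1 s2 s1^-1 on 3 strands, 10 crossings.
Writhe w = (#positive) - (#negative) = 7 - 3 = 4.
Enumerate smoothing states for the bracket polynomial. There are 2^10 = 1024 states.
Smooth each crossing (0=||, 1=⌣⌢); contribution A^(Σ sign_k(1-2s_k)) * d^(L-1).
Tabulate the states by total A-exponent and number of loops L (A-exp: L × count):
  A^10: L=4 ×1
  A^8: L=3 ×7, L=5 ×3
  A^6: L=2 ×19, L=4 ×23, L=6 ×3
  A^4: L=1 ×20, L=3 ×75, L=5 ×24, L=7 ×1
  A^2: L=2 ×114, L=4 ×86, L=6 ×10
  A^0: L=1 ×51, L=3 ×155, L=5 ×45, L=7 ×1
  A^-2: L=2 ×102, L=4 ×98, L=6 ×10
  A^-4: L=3 ×89, L=5 ×30, L=7 ×1
  A^-6: L=4 ×41, L=6 ×4
  A^-8: L=5 ×10
  A^-10: L=6 ×1
Each group contributes A^e * Σ count * d^(L-1):
Powers of d = -A^2 - A^-2: d^2 = A^4 + 2 + A^-4; d^3 = -A^6 - 3*A^2 - 3*A^-2 - A^-6; d^4 = A^8 + 4*A^4 + 6 + 4*A^-4 + A^-8; d^5 = -A^10 - 5*A^6 - 10*A^2 - 10*A^-2 - 5*A^-6 - A^-10; d^6 = A^12 + 6*A^8 + 15*A^4 + 20 + 15*A^-4 + 6*A^-8 + A^-12.
  A^10 * (d^3) = -A^16 - 3*A^12 - 3*A^8 - A^4
  A^8 * (7*d^2 + 3*d^4) = 3*A^16 + 19*A^12 + 32*A^8 + 19*A^4 + 3
  A^6 * (19*d + 23*d^3 + 3*d^5) = -3*A^16 - 38*A^12 - 118*A^8 - 118*A^4 - 38 - 3*A^-4
  A^4 * (20 + 75*d^2 + 24*d^4 + d^6) = A^16 + 30*A^12 + 186*A^8 + 334*A^4 + 186 + 30*A^-4 + A^-8
  A^2 * (114*d + 86*d^3 + 10*d^5) = -10*A^12 - 136*A^8 - 472*A^4 - 472 - 136*A^-4 - 10*A^-8
  A^0 * (51 + 155*d^2 + 45*d^4 + d^6) = A^12 + 51*A^8 + 350*A^4 + 651 + 350*A^-4 + 51*A^-8 + A^-12
  A^-2 * (102*d + 98*d^3 + 10*d^5) = -10*A^8 - 148*A^4 - 496 - 496*A^-4 - 148*A^-8 - 10*A^-12
  A^-4 * (89*d^2 + 30*d^4 + d^6) = A^8 + 36*A^4 + 224 + 378*A^-4 + 224*A^-8 + 36*A^-12 + A^-16
  A^-6 * (41*d^3 + 4*d^5) = -4*A^4 - 61 - 163*A^-4 - 163*A^-8 - 61*A^-12 - 4*A^-16
  A^-8 * (10*d^4) = 10 + 40*A^-4 + 60*A^-8 + 40*A^-12 + 10*A^-16
  A^-10 * (d^5) = -1 - 5*A^-4 - 10*A^-8 - 10*A^-12 - 5*A^-16 - A^-20
Summing the groups: <K> = -A^12 + 3*A^8 - 4*A^4 + 6 - 5*A^-4 + 5*A^-8 - 4*A^-12 + 2*A^-16 - A^-20
Normalise by the writhe: (-A^3)^(-w) = (-A^3)^(-4) = A^-12, so f(A) = A^-12 * <K> = -1 + 3*A^-4 - 4*A^-8 + 6*A^-12 - 5*A^-16 + 5*A^-20 - 4*A^-24 + 2*A^-28 - A^-32.
Substitute A = t^(-1/4), i.e. A^e → t^(-e/4): V(t) = -t^8 + 2*t^7 - 4*t^6 + 5*t^5 - 5*t^4 + 6*t^3 - 4*t^2 + 3*t - 1

Answer: -t^8 + 2*t^7 - 4*t^6 + 5*t^5 - 5*t^4 + 6*t^3 - 4*t^2 + 3*t - 1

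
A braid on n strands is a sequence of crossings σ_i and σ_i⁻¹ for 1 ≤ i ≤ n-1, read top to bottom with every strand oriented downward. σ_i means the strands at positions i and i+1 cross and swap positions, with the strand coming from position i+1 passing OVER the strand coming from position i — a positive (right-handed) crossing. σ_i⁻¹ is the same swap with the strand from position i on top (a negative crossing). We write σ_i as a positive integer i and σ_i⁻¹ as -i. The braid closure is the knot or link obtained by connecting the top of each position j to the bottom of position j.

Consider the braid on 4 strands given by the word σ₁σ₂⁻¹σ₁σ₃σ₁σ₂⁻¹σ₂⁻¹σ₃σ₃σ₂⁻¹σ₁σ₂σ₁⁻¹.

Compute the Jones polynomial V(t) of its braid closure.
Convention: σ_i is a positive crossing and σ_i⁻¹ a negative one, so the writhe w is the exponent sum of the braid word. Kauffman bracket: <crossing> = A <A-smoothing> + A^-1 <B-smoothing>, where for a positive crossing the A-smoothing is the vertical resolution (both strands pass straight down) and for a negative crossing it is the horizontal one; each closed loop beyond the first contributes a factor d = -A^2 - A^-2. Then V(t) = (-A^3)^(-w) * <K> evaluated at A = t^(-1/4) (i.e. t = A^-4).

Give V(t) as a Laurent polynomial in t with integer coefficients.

The presented braid s1 s2^-1 s1 s3 s1 s2^-1 s2^-1 s3 s3 s2^-1 s1 s2 s1^-1 on 4 strands reduces by inverse Markov moves (closure unchanged at each step):
  Deconjugate: the word is γ·β·γ⁻¹ with γ = s1 s2^-1 (prefix) and γ⁻¹ = s2 s1^-1 (suffix); strip both.
Reduced to β = s1 s3 s1 s2^-1 s2^-1 s3 s3 s2^-1 s1 on 4 strands, 9 crossings.
Compute on β:
Braid: s1 s3 s1 s2^-1 s2^-1 s3 s3 s2^-1 s1 on 4 strands, 9 crossings.
Writhe w = (#positive) - (#negative) = 6 - 3 = 3.
Computing the Kauffman bracket via state sum. There are 2^9 = 512 states.
Each crossing splits two ways (0=vertical, 1=horizontal). The state's weight is A^(#A-smoothings - #B-smoothings) * d^(loops - 1).
Tabulate the states by total A-exponent and number of loops L (A-exp: L × count):
  A^9: L=5 ×1
  A^7: L=4 ×9
  A^5: L=3 ×32, L=5 ×4
  A^3: L=2 ×55, L=4 ×28, L=6 ×1
  A^1: L=1 ×39, L=3 ×77, L=5 ×10
  A^-1: L=2 ×81, L=4 ×44, L=6 ×1
  A^-3: L=3 ×73, L=5 ×11
  A^-5: L=4 ×35, L=6 ×1
  A^-7: L=5 ×9
  A^-9: L=6 ×1
Each group contributes A^e * Σ count * d^(L-1):
Powers of d = -A^2 - A^-2: d^2 = A^4 + 2 + A^-4; d^3 = -A^6 - 3*A^2 - 3*A^-2 - A^-6; d^4 = A^8 + 4*A^4 + 6 + 4*A^-4 + A^-8; d^5 = -A^10 - 5*A^6 - 10*A^2 - 10*A^-2 - 5*A^-6 - A^-10.
  A^9 * (d^4) = A^17 + 4*A^13 + 6*A^9 + 4*A^5 + A
  A^7 * (9*d^3) = -9*A^13 - 27*A^9 - 27*A^5 - 9*A
  A^5 * (32*d^2 + 4*d^4) = 4*A^13 + 48*A^9 + 88*A^5 + 48*A + 4*A^-3
  A^3 * (55*d + 28*d^3 + d^5) = -A^13 - 33*A^9 - 149*A^5 - 149*A - 33*A^-3 - A^-7
  A^1 * (39 + 77*d^2 + 10*d^4) = 10*A^9 + 117*A^5 + 253*A + 117*A^-3 + 10*A^-7
  A^-1 * (81*d + 44*d^3 + d^5) = -A^9 - 49*A^5 - 223*A - 223*A^-3 - 49*A^-7 - A^-11
  A^-3 * (73*d^2 + 11*d^4) = 11*A^5 + 117*A + 212*A^-3 + 117*A^-7 + 11*A^-11
  A^-5 * (35*d^3 + d^5) = -A^5 - 40*A - 115*A^-3 - 115*A^-7 - 40*A^-11 - A^-15
  A^-7 * (9*d^4) = 9*A + 36*A^-3 + 54*A^-7 + 36*A^-11 + 9*A^-15
  A^-9 * (d^5) = -A - 5*A^-3 - 10*A^-7 - 10*A^-11 - 5*A^-15 - A^-19
Summing the groups: <K> = A^17 - 2*A^13 + 3*A^9 - 6*A^5 + 6*A - 7*A^-3 + 6*A^-7 - 4*A^-11 + 3*A^-15 - A^-19
Normalise by the writhe: (-A^3)^(-w) = (-A^3)^(-3) = -A^-9, so f(A) = -A^-9 * <K> = -A^8 + 2*A^4 - 3 + 6*A^-4 - 6*A^-8 + 7*A^-12 - 6*A^-16 + 4*A^-20 - 3*A^-24 + A^-28.
Substitute A = t^(-1/4), i.e. A^e → t^(-e/4): V(t) = t^7 - 3*t^6 + 4*t^5 - 6*t^4 + 7*t^3 - 6*t^2 + 6*t - 3 + 2*t^-1 - t^-2

Answer: t^7 - 3*t^6 + 4*t^5 - 6*t^4 + 7*t^3 - 6*t^2 + 6*t - 3 + 2*t^-1 - t^-2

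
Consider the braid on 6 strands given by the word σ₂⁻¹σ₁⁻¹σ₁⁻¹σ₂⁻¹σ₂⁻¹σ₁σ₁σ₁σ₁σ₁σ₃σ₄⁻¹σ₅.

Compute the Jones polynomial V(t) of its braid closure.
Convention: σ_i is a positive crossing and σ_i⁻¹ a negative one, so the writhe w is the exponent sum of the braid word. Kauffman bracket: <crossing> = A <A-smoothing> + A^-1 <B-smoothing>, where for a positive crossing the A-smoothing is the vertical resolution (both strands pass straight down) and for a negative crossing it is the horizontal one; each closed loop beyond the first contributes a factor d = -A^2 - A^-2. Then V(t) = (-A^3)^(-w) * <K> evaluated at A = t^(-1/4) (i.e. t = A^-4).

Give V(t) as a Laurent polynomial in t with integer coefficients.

The presented braid s2^-1 s1^-1 s1^-1 s2^-1 s2^-1 s1 s1 s1 s1 s1 s3 s4^-1 s5 on 6 strands reduces by inverse Markov moves (closure unchanged at each step):
  Destabilize: the word has the form β·s5 where s5 occurs only as the final letter (β ∈ B_5); drop it and the last strand → 5 strands.
  Destabilize: the word has the form β·s4^-1 where s4^-1 occurs only as the final letter (β ∈ B_4); drop it and the last strand → 4 strands.
  Destabilize: the word has the form β·s3 where s3 occurs only as the final letter (β ∈ B_3); drop it and the last strand → 3 strands.
Reduced to β = s2^-1 s1^-1 s1^-1 s2^-1 s2^-1 s1 s1 s1 s1 s1 on 3 strands, 10 crossings.
Compute on β:
Braid: s2^-1 s1^-1 s1^-1 s2^-1 s2^-1 s1 s1 s1 s1 s1 on 3 strands, 10 crossings.
Writhe w = (#positive) - (#negative) = 5 - 5 = 0.
Computing the Kauffman bracket via state sum. There are 2^10 = 1024 states.
For each crossing: s=0 is the vertical smoothing, s=1 horizontal. Crossing k contributes A^(sign_k * (1 - 2*s_k)); loop factor d = -A^2 - A^-2.
Tabulate the states by total A-exponent and number of loops L (A-exp: L × count):
  A^10: L=4 ×1
  A^8: L=3 ×10
  A^6: L=2 ×29, L=4 ×16
  A^4: L=1 ×26, L=3 ×74, L=5 ×20
  A^2: L=2 ×90, L=4 ×105, L=6 ×15
  A^0: L=1 ×15, L=3 ×141, L=5 ×90, L=7 ×6
  A^-2: L=2 ×35, L=4 ×130, L=6 ×44, L=8 ×1
  A^-4: L=3 ×40, L=5 ×69, L=7 ×11
  A^-6: L=4 ×25, L=6 ×19, L=8 ×1
  A^-8: L=5 ×8, L=7 ×2
  A^-10: L=6 ×1
Each group contributes A^e * Σ count * d^(L-1):
Powers of d = -A^2 - A^-2: d^2 = A^4 + 2 + A^-4; d^3 = -A^6 - 3*A^2 - 3*A^-2 - A^-6; d^4 = A^8 + 4*A^4 + 6 + 4*A^-4 + A^-8; d^5 = -A^10 - 5*A^6 - 10*A^2 - 10*A^-2 - 5*A^-6 - A^-10; d^6 = A^12 + 6*A^8 + 15*A^4 + 20 + 15*A^-4 + 6*A^-8 + A^-12; d^7 = -A^14 - 7*A^10 - 21*A^6 - 35*A^2 - 35*A^-2 - 21*A^-6 - 7*A^-10 - A^-14.
  A^10 * (d^3) = -A^16 - 3*A^12 - 3*A^8 - A^4
  A^8 * (10*d^2) = 10*A^12 + 20*A^8 + 10*A^4
  A^6 * (29*d + 16*d^3) = -16*A^12 - 77*A^8 - 77*A^4 - 16
  A^4 * (26 + 74*d^2 + 20*d^4) = 20*A^12 + 154*A^8 + 294*A^4 + 154 + 20*A^-4
  A^2 * (90*d + 105*d^3 + 15*d^5) = -15*A^12 - 180*A^8 - 555*A^4 - 555 - 180*A^-4 - 15*A^-8
  A^0 * (15 + 141*d^2 + 90*d^4 + 6*d^6) = 6*A^12 + 126*A^8 + 591*A^4 + 957 + 591*A^-4 + 126*A^-8 + 6*A^-12
  A^-2 * (35*d + 130*d^3 + 44*d^5 + d^7) = -A^12 - 51*A^8 - 371*A^4 - 900 - 900*A^-4 - 371*A^-8 - 51*A^-12 - A^-16
  A^-4 * (40*d^2 + 69*d^4 + 11*d^6) = 11*A^8 + 135*A^4 + 481 + 714*A^-4 + 481*A^-8 + 135*A^-12 + 11*A^-16
  A^-6 * (25*d^3 + 19*d^5 + d^7) = -A^8 - 26*A^4 - 141 - 300*A^-4 - 300*A^-8 - 141*A^-12 - 26*A^-16 - A^-20
  A^-8 * (8*d^4 + 2*d^6) = 2*A^4 + 20 + 62*A^-4 + 88*A^-8 + 62*A^-12 + 20*A^-16 + 2*A^-20
  A^-10 * (d^5) = -1 - 5*A^-4 - 10*A^-8 - 10*A^-12 - 5*A^-16 - A^-20
Summing the groups: <K> = -A^16 + A^12 - A^8 + 2*A^4 - 1 + 2*A^-4 - A^-8 + A^-12 - A^-16
Normalise by the writhe: (-A^3)^(-w) = (-A^3)^(0) = 1, so f(A) = 1 * <K> = -A^16 + A^12 - A^8 + 2*A^4 - 1 + 2*A^-4 - A^-8 + A^-12 - A^-16.
Substitute A = t^(-1/4), i.e. A^e → t^(-e/4): V(t) = -t^4 + t^3 - t^2 + 2*t - 1 + 2*t^-1 - t^-2 + t^-3 - t^-4

Answer: -t^4 + t^3 - t^2 + 2*t - 1 + 2*t^-1 - t^-2 + t^-3 - t^-4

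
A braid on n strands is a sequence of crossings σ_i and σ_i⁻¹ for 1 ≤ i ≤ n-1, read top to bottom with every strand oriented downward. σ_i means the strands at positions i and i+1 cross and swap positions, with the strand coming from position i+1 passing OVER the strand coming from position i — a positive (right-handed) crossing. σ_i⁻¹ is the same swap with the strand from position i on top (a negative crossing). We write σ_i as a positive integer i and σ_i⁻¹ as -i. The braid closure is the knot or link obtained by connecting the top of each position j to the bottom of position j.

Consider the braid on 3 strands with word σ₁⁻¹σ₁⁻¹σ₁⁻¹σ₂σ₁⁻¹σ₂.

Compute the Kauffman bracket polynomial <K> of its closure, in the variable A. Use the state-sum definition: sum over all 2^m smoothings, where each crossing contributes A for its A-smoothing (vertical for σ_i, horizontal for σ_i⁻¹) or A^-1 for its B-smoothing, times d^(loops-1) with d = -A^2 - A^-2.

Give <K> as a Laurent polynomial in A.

Braid: s1^-1 s1^-1 s1^-1 s2 s1^-1 s2 on 3 strands, 6 crossings.
Writhe w = (#positive) - (#negative) = 2 - 4 = -2.
State-sum expansion of <K>. There are 2^6 = 64 states.
Each crossing splits two ways (0=vertical, 1=horizontal). The state's weight is A^(#A-smoothings - #B-smoothings) * d^(loops - 1).
Tabulate the states by total A-exponent and number of loops L (A-exp: L × count):
  A^6: L=5 ×1
  A^4: L=4 ×6
  A^2: L=3 ×15
  A^0: L=2 ×19, L=4 ×1
  A^-2: L=1 ×11, L=3 ×4
  A^-4: L=2 ×6
  A^-6: L=3 ×1
Each group contributes A^e * Σ count * d^(L-1):
Powers of d = -A^2 - A^-2: d^2 = A^4 + 2 + A^-4; d^3 = -A^6 - 3*A^2 - 3*A^-2 - A^-6; d^4 = A^8 + 4*A^4 + 6 + 4*A^-4 + A^-8.
  A^6 * (d^4) = A^14 + 4*A^10 + 6*A^6 + 4*A^2 + A^-2
  A^4 * (6*d^3) = -6*A^10 - 18*A^6 - 18*A^2 - 6*A^-2
  A^2 * (15*d^2) = 15*A^6 + 30*A^2 + 15*A^-2
  A^0 * (19*d + d^3) = -A^6 - 22*A^2 - 22*A^-2 - A^-6
  A^-2 * (11 + 4*d^2) = 4*A^2 + 19*A^-2 + 4*A^-6
  A^-4 * (6*d) = -6*A^-2 - 6*A^-6
  A^-6 * (d^2) = A^-2 + 2*A^-6 + A^-10
Summing the groups: <K> = A^14 - 2*A^10 + 2*A^6 - 2*A^2 + 2*A^-2 - A^-6 + A^-10

Answer: A^14 - 2*A^10 + 2*A^6 - 2*A^2 + 2*A^-2 - A^-6 + A^-10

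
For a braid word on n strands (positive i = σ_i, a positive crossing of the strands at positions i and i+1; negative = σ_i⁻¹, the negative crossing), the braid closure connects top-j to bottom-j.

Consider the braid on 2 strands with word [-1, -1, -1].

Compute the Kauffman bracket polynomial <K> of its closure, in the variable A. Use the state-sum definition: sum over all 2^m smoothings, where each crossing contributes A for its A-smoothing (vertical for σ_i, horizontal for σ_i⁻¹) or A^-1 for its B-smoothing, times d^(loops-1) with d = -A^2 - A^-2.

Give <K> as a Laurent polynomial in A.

A^7 - A^3 - A^-5

Derivation:
Braid: s1^-1 s1^-1 s1^-1 on 2 strands, 3 crossings.
Writhe w = (#positive) - (#negative) = 0 - 3 = -3.
Computing the Kauffman bracket via state sum. There are 2^3 = 8 states.
Each crossing splits two ways (0=vertical, 1=horizontal). The state's weight is A^(#A-smoothings - #B-smoothings) * d^(loops - 1).
  state 000: A-exp=-3, loops=2, term = A^-3 * d^1
  state 001: A-exp=-1, loops=1, term = A^-1 * d^0
  state 010: A-exp=-1, loops=1, term = A^-1 * d^0
  state 011: A-exp=+1, loops=2, term = A^1 * d^1
  state 100: A-exp=-1, loops=1, term = A^-1 * d^0
  state 101: A-exp=+1, loops=2, term = A^1 * d^1
  state 110: A-exp=+1, loops=2, term = A^1 * d^1
  state 111: A-exp=+3, loops=3, term = A^3 * d^2
Collect the terms by A-exponent (count of states per loop number):
Powers of d = -A^2 - A^-2: d^2 = A^4 + 2 + A^-4.
  A^3 * (d^2) = A^7 + 2*A^3 + A^-1
  A^1 * (3*d) = -3*A^3 - 3*A^-1
  A^-1 * (3) = 3*A^-1
  A^-3 * (d) = -A^-1 - A^-5
Summing the groups: <K> = A^7 - A^3 - A^-5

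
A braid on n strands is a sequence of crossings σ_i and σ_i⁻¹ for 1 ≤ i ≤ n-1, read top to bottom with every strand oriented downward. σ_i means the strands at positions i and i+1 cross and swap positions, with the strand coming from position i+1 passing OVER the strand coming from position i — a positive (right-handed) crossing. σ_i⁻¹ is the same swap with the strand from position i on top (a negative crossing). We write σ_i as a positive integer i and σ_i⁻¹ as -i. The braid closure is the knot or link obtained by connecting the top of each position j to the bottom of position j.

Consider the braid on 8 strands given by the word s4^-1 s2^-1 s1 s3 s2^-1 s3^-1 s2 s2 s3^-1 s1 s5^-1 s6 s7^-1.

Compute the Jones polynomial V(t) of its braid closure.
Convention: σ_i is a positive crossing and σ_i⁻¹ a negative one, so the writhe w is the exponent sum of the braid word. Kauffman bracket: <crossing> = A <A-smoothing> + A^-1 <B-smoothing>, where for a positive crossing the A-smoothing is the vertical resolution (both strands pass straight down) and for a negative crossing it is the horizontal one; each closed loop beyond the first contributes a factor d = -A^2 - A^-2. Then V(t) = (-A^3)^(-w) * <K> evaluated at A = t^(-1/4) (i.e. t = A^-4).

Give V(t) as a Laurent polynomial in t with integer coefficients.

t^3 - t^2 + t - 1 + t^-1 - t^-2 + t^-3

Derivation:
The presented braid s4^-1 s2^-1 s1 s3 s2^-1 s3^-1 s2 s2 s3^-1 s1 s5^-1 s6 s7^-1 on 8 strands reduces by inverse Markov moves (closure unchanged at each step):
  Destabilize: the word has the form β·s7^-1 where s7^-1 occurs only as the final letter (β ∈ B_7); drop it and the last strand → 7 strands.
  Destabilize: the word has the form β·s6 where s6 occurs only as the final letter (β ∈ B_6); drop it and the last strand → 6 strands.
  Destabilize: the word has the form β·s5^-1 where s5^-1 occurs only as the final letter (β ∈ B_5); drop it and the last strand → 5 strands.
Reduced to β = s4^-1 s2^-1 s1 s3 s2^-1 s3^-1 s2 s2 s3^-1 s1 on 5 strands, 10 crossings.
Compute on β:
Braid: s4^-1 s2^-1 s1 s3 s2^-1 s3^-1 s2 s2 s3^-1 s1 on 5 strands, 10 crossings.
Writhe w = (#positive) - (#negative) = 5 - 5 = 0.
State-sum expansion of <K>. There are 2^10 = 1024 states.
Smooth each crossing (0=||, 1=⌣⌢); contribution A^(Σ sign_k(1-2s_k)) * d^(L-1).
Tabulate the states by total A-exponent and number of loops L (A-exp: L × count):
  A^10: L=4 ×1
  A^8: L=3 ×9, L=5 ×1
  A^6: L=2 ×27, L=4 ×18
  A^4: L=1 ×28, L=3 ×78, L=5 ×14
  A^2: L=2 ×116, L=4 ×88, L=6 ×6
  A^0: L=1 ×27, L=3 ×178, L=5 ×46, L=7 ×1
  A^-2: L=2 ×78, L=4 ×123, L=6 ×9
  A^-4: L=1 ×6, L=3 ×78, L=5 ×36
  A^-6: L=2 ×11, L=4 ×31, L=6 ×3
  A^-8: L=3 ×6, L=5 ×4
  A^-10: L=4 ×1
Each group contributes A^e * Σ count * d^(L-1):
Powers of d = -A^2 - A^-2: d^2 = A^4 + 2 + A^-4; d^3 = -A^6 - 3*A^2 - 3*A^-2 - A^-6; d^4 = A^8 + 4*A^4 + 6 + 4*A^-4 + A^-8; d^5 = -A^10 - 5*A^6 - 10*A^2 - 10*A^-2 - 5*A^-6 - A^-10; d^6 = A^12 + 6*A^8 + 15*A^4 + 20 + 15*A^-4 + 6*A^-8 + A^-12.
  A^10 * (d^3) = -A^16 - 3*A^12 - 3*A^8 - A^4
  A^8 * (9*d^2 + d^4) = A^16 + 13*A^12 + 24*A^8 + 13*A^4 + 1
  A^6 * (27*d + 18*d^3) = -18*A^12 - 81*A^8 - 81*A^4 - 18
  A^4 * (28 + 78*d^2 + 14*d^4) = 14*A^12 + 134*A^8 + 268*A^4 + 134 + 14*A^-4
  A^2 * (116*d + 88*d^3 + 6*d^5) = -6*A^12 - 118*A^8 - 440*A^4 - 440 - 118*A^-4 - 6*A^-8
  A^0 * (27 + 178*d^2 + 46*d^4 + d^6) = A^12 + 52*A^8 + 377*A^4 + 679 + 377*A^-4 + 52*A^-8 + A^-12
  A^-2 * (78*d + 123*d^3 + 9*d^5) = -9*A^8 - 168*A^4 - 537 - 537*A^-4 - 168*A^-8 - 9*A^-12
  A^-4 * (6 + 78*d^2 + 36*d^4) = 36*A^4 + 222 + 378*A^-4 + 222*A^-8 + 36*A^-12
  A^-6 * (11*d + 31*d^3 + 3*d^5) = -3*A^4 - 46 - 134*A^-4 - 134*A^-8 - 46*A^-12 - 3*A^-16
  A^-8 * (6*d^2 + 4*d^4) = 4 + 22*A^-4 + 36*A^-8 + 22*A^-12 + 4*A^-16
  A^-10 * (d^3) = -A^-4 - 3*A^-8 - 3*A^-12 - A^-16
Summing the groups: <K> = A^12 - A^8 + A^4 - 1 + A^-4 - A^-8 + A^-12
Normalise by the writhe: (-A^3)^(-w) = (-A^3)^(0) = 1, so f(A) = 1 * <K> = A^12 - A^8 + A^4 - 1 + A^-4 - A^-8 + A^-12.
Substitute A = t^(-1/4), i.e. A^e → t^(-e/4): V(t) = t^3 - t^2 + t - 1 + t^-1 - t^-2 + t^-3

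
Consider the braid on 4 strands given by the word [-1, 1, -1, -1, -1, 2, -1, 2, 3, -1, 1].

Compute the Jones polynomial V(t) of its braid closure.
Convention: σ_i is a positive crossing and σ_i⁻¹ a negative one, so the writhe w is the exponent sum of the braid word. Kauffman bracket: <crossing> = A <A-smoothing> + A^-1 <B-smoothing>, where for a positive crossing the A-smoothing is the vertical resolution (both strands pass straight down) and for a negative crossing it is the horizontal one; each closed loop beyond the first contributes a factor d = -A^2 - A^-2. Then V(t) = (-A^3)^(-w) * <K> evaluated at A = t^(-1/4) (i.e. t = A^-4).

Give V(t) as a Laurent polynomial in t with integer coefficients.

The presented braid s1^-1 s1 s1^-1 s1^-1 s1^-1 s2 s1^-1 s2 s3 s1^-1 s1 on 4 strands reduces by inverse Markov moves (closure unchanged at each step):
  Deconjugate: the word is γ·β·γ⁻¹ with γ = s1^-1 s1 (prefix) and γ⁻¹ = s1^-1 s1 (suffix); strip both.
  Destabilize: the word has the form β·s3 where s3 occurs only as the final letter (β ∈ B_3); drop it and the last strand → 3 strands.
Reduced to β = s1^-1 s1^-1 s1^-1 s2 s1^-1 s2 on 3 strands, 6 crossings.
Compute on β:
Braid: s1^-1 s1^-1 s1^-1 s2 s1^-1 s2 on 3 strands, 6 crossings.
Writhe w = (#positive) - (#negative) = 2 - 4 = -2.
Computing the Kauffman bracket via state sum. There are 2^6 = 64 states.
For each crossing: s=0 is the vertical smoothing, s=1 horizontal. Crossing k contributes A^(sign_k * (1 - 2*s_k)); loop factor d = -A^2 - A^-2.
Tabulate the states by total A-exponent and number of loops L (A-exp: L × count):
  A^6: L=5 ×1
  A^4: L=4 ×6
  A^2: L=3 ×15
  A^0: L=2 ×19, L=4 ×1
  A^-2: L=1 ×11, L=3 ×4
  A^-4: L=2 ×6
  A^-6: L=3 ×1
Each group contributes A^e * Σ count * d^(L-1):
Powers of d = -A^2 - A^-2: d^2 = A^4 + 2 + A^-4; d^3 = -A^6 - 3*A^2 - 3*A^-2 - A^-6; d^4 = A^8 + 4*A^4 + 6 + 4*A^-4 + A^-8.
  A^6 * (d^4) = A^14 + 4*A^10 + 6*A^6 + 4*A^2 + A^-2
  A^4 * (6*d^3) = -6*A^10 - 18*A^6 - 18*A^2 - 6*A^-2
  A^2 * (15*d^2) = 15*A^6 + 30*A^2 + 15*A^-2
  A^0 * (19*d + d^3) = -A^6 - 22*A^2 - 22*A^-2 - A^-6
  A^-2 * (11 + 4*d^2) = 4*A^2 + 19*A^-2 + 4*A^-6
  A^-4 * (6*d) = -6*A^-2 - 6*A^-6
  A^-6 * (d^2) = A^-2 + 2*A^-6 + A^-10
Summing the groups: <K> = A^14 - 2*A^10 + 2*A^6 - 2*A^2 + 2*A^-2 - A^-6 + A^-10
Normalise by the writhe: (-A^3)^(-w) = (-A^3)^(2) = A^6, so f(A) = A^6 * <K> = A^20 - 2*A^16 + 2*A^12 - 2*A^8 + 2*A^4 - 1 + A^-4.
Substitute A = t^(-1/4), i.e. A^e → t^(-e/4): V(t) = t - 1 + 2*t^-1 - 2*t^-2 + 2*t^-3 - 2*t^-4 + t^-5

Answer: t - 1 + 2*t^-1 - 2*t^-2 + 2*t^-3 - 2*t^-4 + t^-5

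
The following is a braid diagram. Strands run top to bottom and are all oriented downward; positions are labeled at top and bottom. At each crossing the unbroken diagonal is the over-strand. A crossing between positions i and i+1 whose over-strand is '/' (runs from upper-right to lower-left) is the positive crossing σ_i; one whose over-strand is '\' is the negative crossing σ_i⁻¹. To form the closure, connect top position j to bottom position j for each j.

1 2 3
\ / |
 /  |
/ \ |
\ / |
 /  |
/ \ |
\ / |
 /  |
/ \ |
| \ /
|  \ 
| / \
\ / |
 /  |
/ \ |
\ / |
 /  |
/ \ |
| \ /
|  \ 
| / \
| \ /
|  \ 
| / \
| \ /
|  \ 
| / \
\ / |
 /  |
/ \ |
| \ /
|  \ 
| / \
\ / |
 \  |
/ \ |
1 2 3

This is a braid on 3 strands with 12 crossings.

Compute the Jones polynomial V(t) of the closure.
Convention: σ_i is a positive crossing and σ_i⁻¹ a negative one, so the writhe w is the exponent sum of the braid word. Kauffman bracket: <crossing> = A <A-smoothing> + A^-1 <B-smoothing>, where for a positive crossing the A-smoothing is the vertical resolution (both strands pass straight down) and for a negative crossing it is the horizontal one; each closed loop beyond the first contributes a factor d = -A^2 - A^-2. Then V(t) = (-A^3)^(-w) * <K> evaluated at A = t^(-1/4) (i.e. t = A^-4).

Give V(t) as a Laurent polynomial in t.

-t^5 + 3*t^4 - 6*t^3 + 9*t^2 - 11*t + 13 - 11*t^-1 + 9*t^-2 - 6*t^-3 + 3*t^-4 - t^-5

Derivation:
Reading the diagram top to bottom ('/'-over between positions i,i+1 = s_i, '\'-over = s_i^-1): braid word = s1 s1 s1 s2^-1 s1 s1 s2^-1 s2^-1 s2^-1 s1 s2^-1 s1^-1.
The presented braid s1 s1 s1 s2^-1 s1 s1 s2^-1 s2^-1 s2^-1 s1 s2^-1 s1^-1 on 3 strands reduces by inverse Markov moves (closure unchanged at each step):
  Deconjugate: the word is γ·β·γ⁻¹ with γ = s1 (prefix) and γ⁻¹ = s1^-1 (suffix); strip both.
Reduced to β = s1 s1 s2^-1 s1 s1 s2^-1 s2^-1 s2^-1 s1 s2^-1 on 3 strands, 10 crossings.
Compute on β:
Braid: s1 s1 s2^-1 s1 s1 s2^-1 s2^-1 s2^-1 s1 s2^-1 on 3 strands, 10 crossings.
Writhe w = (#positive) - (#negative) = 5 - 5 = 0.
Computing the Kauffman bracket via state sum. There are 2^10 = 1024 states.
For each crossing: s=0 is the vertical smoothing, s=1 horizontal. Crossing k contributes A^(sign_k * (1 - 2*s_k)); loop factor d = -A^2 - A^-2.
Tabulate the states by total A-exponent and number of loops L (A-exp: L × count):
  A^10: L=6 ×1
  A^8: L=5 ×10
  A^6: L=4 ×43, L=6 ×2
  A^4: L=3 ×98, L=5 ×22
  A^2: L=2 ×121, L=4 ×83, L=6 ×6
  A^0: L=1 ×73, L=3 ×140, L=5 ×38, L=7 ×1
  A^-2: L=2 ×121, L=4 ×79, L=6 ×10
  A^-4: L=3 ×95, L=5 ×24, L=7 ×1
  A^-6: L=4 ×42, L=6 ×3
  A^-8: L=5 ×10
  A^-10: L=6 ×1
Each group contributes A^e * Σ count * d^(L-1):
Powers of d = -A^2 - A^-2: d^2 = A^4 + 2 + A^-4; d^3 = -A^6 - 3*A^2 - 3*A^-2 - A^-6; d^4 = A^8 + 4*A^4 + 6 + 4*A^-4 + A^-8; d^5 = -A^10 - 5*A^6 - 10*A^2 - 10*A^-2 - 5*A^-6 - A^-10; d^6 = A^12 + 6*A^8 + 15*A^4 + 20 + 15*A^-4 + 6*A^-8 + A^-12.
  A^10 * (d^5) = -A^20 - 5*A^16 - 10*A^12 - 10*A^8 - 5*A^4 - 1
  A^8 * (10*d^4) = 10*A^16 + 40*A^12 + 60*A^8 + 40*A^4 + 10
  A^6 * (43*d^3 + 2*d^5) = -2*A^16 - 53*A^12 - 149*A^8 - 149*A^4 - 53 - 2*A^-4
  A^4 * (98*d^2 + 22*d^4) = 22*A^12 + 186*A^8 + 328*A^4 + 186 + 22*A^-4
  A^2 * (121*d + 83*d^3 + 6*d^5) = -6*A^12 - 113*A^8 - 430*A^4 - 430 - 113*A^-4 - 6*A^-8
  A^0 * (73 + 140*d^2 + 38*d^4 + d^6) = A^12 + 44*A^8 + 307*A^4 + 601 + 307*A^-4 + 44*A^-8 + A^-12
  A^-2 * (121*d + 79*d^3 + 10*d^5) = -10*A^8 - 129*A^4 - 458 - 458*A^-4 - 129*A^-8 - 10*A^-12
  A^-4 * (95*d^2 + 24*d^4 + d^6) = A^8 + 30*A^4 + 206 + 354*A^-4 + 206*A^-8 + 30*A^-12 + A^-16
  A^-6 * (42*d^3 + 3*d^5) = -3*A^4 - 57 - 156*A^-4 - 156*A^-8 - 57*A^-12 - 3*A^-16
  A^-8 * (10*d^4) = 10 + 40*A^-4 + 60*A^-8 + 40*A^-12 + 10*A^-16
  A^-10 * (d^5) = -1 - 5*A^-4 - 10*A^-8 - 10*A^-12 - 5*A^-16 - A^-20
Summing the groups: <K> = -A^20 + 3*A^16 - 6*A^12 + 9*A^8 - 11*A^4 + 13 - 11*A^-4 + 9*A^-8 - 6*A^-12 + 3*A^-16 - A^-20
Normalise by the writhe: (-A^3)^(-w) = (-A^3)^(0) = 1, so f(A) = 1 * <K> = -A^20 + 3*A^16 - 6*A^12 + 9*A^8 - 11*A^4 + 13 - 11*A^-4 + 9*A^-8 - 6*A^-12 + 3*A^-16 - A^-20.
Substitute A = t^(-1/4), i.e. A^e → t^(-e/4): V(t) = -t^5 + 3*t^4 - 6*t^3 + 9*t^2 - 11*t + 13 - 11*t^-1 + 9*t^-2 - 6*t^-3 + 3*t^-4 - t^-5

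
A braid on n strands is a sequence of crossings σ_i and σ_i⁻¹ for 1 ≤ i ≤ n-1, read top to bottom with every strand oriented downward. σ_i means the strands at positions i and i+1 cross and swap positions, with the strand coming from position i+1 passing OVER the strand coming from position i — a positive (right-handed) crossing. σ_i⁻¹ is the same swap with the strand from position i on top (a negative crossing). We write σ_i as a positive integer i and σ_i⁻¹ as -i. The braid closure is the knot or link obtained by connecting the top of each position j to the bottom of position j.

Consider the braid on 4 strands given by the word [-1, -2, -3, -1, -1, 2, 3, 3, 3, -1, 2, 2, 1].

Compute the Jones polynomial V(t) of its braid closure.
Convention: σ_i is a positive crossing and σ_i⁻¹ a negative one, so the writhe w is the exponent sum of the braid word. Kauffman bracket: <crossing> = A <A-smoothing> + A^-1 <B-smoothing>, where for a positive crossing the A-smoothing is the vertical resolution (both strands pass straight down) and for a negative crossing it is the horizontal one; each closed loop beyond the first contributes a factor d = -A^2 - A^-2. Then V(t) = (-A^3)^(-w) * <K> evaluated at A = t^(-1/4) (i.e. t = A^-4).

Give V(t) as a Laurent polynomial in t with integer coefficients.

-t^5 + 2*t^4 - 3*t^3 + 4*t^2 - 4*t + 5 - 3*t^-1 + 2*t^-2 - t^-3

Derivation:
The presented braid s1^-1 s2^-1 s3^-1 s1^-1 s1^-1 s2 s3 s3 s3 s1^-1 s2 s2 s1 on 4 strands reduces by inverse Markov moves (closure unchanged at each step):
  Deconjugate: the word is γ·β·γ⁻¹ with γ = s1^-1 s2^-1 (prefix) and γ⁻¹ = s2 s1 (suffix); strip both.
Reduced to β = s3^-1 s1^-1 s1^-1 s2 s3 s3 s3 s1^-1 s2 on 4 strands, 9 crossings.
Compute on β:
Braid: s3^-1 s1^-1 s1^-1 s2 s3 s3 s3 s1^-1 s2 on 4 strands, 9 crossings.
Writhe w = (#positive) - (#negative) = 5 - 4 = 1.
State-sum expansion of <K>. There are 2^9 = 512 states.
For each crossing: s=0 is the vertical smoothing, s=1 horizontal. Crossing k contributes A^(sign_k * (1 - 2*s_k)); loop factor d = -A^2 - A^-2.
Tabulate the states by total A-exponent and number of loops L (A-exp: L × count):
  A^9: L=4 ×1
  A^7: L=3 ×5, L=5 ×4
  A^5: L=2 ×10, L=4 ×23, L=6 ×3
  A^3: L=1 ×8, L=3 ×57, L=5 ×18, L=7 ×1
  A^1: L=2 ×70, L=4 ×50, L=6 ×6
  A^-1: L=1 ×33, L=3 ×75, L=5 ×18
  A^-3: L=2 ×51, L=4 ×32, L=6 ×1
  A^-5: L=3 ×32, L=5 ×4
  A^-7: L=4 ×9
  A^-9: L=5 ×1
Each group contributes A^e * Σ count * d^(L-1):
Powers of d = -A^2 - A^-2: d^2 = A^4 + 2 + A^-4; d^3 = -A^6 - 3*A^2 - 3*A^-2 - A^-6; d^4 = A^8 + 4*A^4 + 6 + 4*A^-4 + A^-8; d^5 = -A^10 - 5*A^6 - 10*A^2 - 10*A^-2 - 5*A^-6 - A^-10; d^6 = A^12 + 6*A^8 + 15*A^4 + 20 + 15*A^-4 + 6*A^-8 + A^-12.
  A^9 * (d^3) = -A^15 - 3*A^11 - 3*A^7 - A^3
  A^7 * (5*d^2 + 4*d^4) = 4*A^15 + 21*A^11 + 34*A^7 + 21*A^3 + 4*A^-1
  A^5 * (10*d + 23*d^3 + 3*d^5) = -3*A^15 - 38*A^11 - 109*A^7 - 109*A^3 - 38*A^-1 - 3*A^-5
  A^3 * (8 + 57*d^2 + 18*d^4 + d^6) = A^15 + 24*A^11 + 144*A^7 + 250*A^3 + 144*A^-1 + 24*A^-5 + A^-9
  A^1 * (70*d + 50*d^3 + 6*d^5) = -6*A^11 - 80*A^7 - 280*A^3 - 280*A^-1 - 80*A^-5 - 6*A^-9
  A^-1 * (33 + 75*d^2 + 18*d^4) = 18*A^7 + 147*A^3 + 291*A^-1 + 147*A^-5 + 18*A^-9
  A^-3 * (51*d + 32*d^3 + d^5) = -A^7 - 37*A^3 - 157*A^-1 - 157*A^-5 - 37*A^-9 - A^-13
  A^-5 * (32*d^2 + 4*d^4) = 4*A^3 + 48*A^-1 + 88*A^-5 + 48*A^-9 + 4*A^-13
  A^-7 * (9*d^3) = -9*A^-1 - 27*A^-5 - 27*A^-9 - 9*A^-13
  A^-9 * (d^4) = A^-1 + 4*A^-5 + 6*A^-9 + 4*A^-13 + A^-17
Summing the groups: <K> = A^15 - 2*A^11 + 3*A^7 - 5*A^3 + 4*A^-1 - 4*A^-5 + 3*A^-9 - 2*A^-13 + A^-17
Normalise by the writhe: (-A^3)^(-w) = (-A^3)^(-1) = -A^-3, so f(A) = -A^-3 * <K> = -A^12 + 2*A^8 - 3*A^4 + 5 - 4*A^-4 + 4*A^-8 - 3*A^-12 + 2*A^-16 - A^-20.
Substitute A = t^(-1/4), i.e. A^e → t^(-e/4): V(t) = -t^5 + 2*t^4 - 3*t^3 + 4*t^2 - 4*t + 5 - 3*t^-1 + 2*t^-2 - t^-3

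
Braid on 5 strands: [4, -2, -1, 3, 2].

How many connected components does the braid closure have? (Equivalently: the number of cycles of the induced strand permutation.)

Track the strand permutation on 5 strands, starting from identity.
  step 1: s4 swaps positions 4,5 -> [1 2 3 5 4]
  step 2: s2^-1 swaps positions 2,3 -> [1 3 2 5 4]
  step 3: s1^-1 swaps positions 1,2 -> [3 1 2 5 4]
  step 4: s3 swaps positions 3,4 -> [3 1 5 2 4]
  step 5: s2 swaps positions 2,3 -> [3 5 1 2 4]
Final permutation (position -> original strand): [3 5 1 2 4]
Closure components = cycle count of this permutation = 2.

Answer: 2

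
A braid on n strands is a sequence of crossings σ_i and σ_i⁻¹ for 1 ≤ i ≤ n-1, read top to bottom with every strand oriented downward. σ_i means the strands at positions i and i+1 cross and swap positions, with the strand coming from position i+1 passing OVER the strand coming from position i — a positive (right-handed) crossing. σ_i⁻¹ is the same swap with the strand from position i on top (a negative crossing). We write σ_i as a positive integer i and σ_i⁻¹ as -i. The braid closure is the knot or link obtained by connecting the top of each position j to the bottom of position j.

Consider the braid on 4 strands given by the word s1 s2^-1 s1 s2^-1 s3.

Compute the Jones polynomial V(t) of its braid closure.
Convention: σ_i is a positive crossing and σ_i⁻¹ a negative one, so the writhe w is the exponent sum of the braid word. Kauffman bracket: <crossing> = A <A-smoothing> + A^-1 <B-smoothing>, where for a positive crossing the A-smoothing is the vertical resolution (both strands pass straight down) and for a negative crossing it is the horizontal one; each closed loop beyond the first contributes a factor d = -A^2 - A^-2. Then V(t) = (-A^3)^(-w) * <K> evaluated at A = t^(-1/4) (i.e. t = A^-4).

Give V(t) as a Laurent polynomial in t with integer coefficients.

t^2 - t + 1 - t^-1 + t^-2

Derivation:
The presented braid s1 s2^-1 s1 s2^-1 s3 on 4 strands reduces by inverse Markov moves (closure unchanged at each step):
  Destabilize: the word has the form β·s3 where s3 occurs only as the final letter (β ∈ B_3); drop it and the last strand → 3 strands.
Reduced to β = s1 s2^-1 s1 s2^-1 on 3 strands, 4 crossings.
Compute on β:
Braid: s1 s2^-1 s1 s2^-1 on 3 strands, 4 crossings.
Writhe w = (#positive) - (#negative) = 2 - 2 = 0.
State-sum expansion of <K>. There are 2^4 = 16 states.
For each crossing: s=0 is the vertical smoothing, s=1 horizontal. Crossing k contributes A^(sign_k * (1 - 2*s_k)); loop factor d = -A^2 - A^-2.
  state 0000: A-exp=+0, loops=3, term = A^0 * d^2
  state 0001: A-exp=+2, loops=2, term = A^2 * d^1
  state 0010: A-exp=-2, loops=2, term = A^-2 * d^1
  state 0011: A-exp=+0, loops=1, term = A^0 * d^0
  state 0100: A-exp=+2, loops=2, term = A^2 * d^1
  state 0101: A-exp=+4, loops=3, term = A^4 * d^2
  state 0110: A-exp=+0, loops=1, term = A^0 * d^0
  state 0111: A-exp=+2, loops=2, term = A^2 * d^1
  state 1000: A-exp=-2, loops=2, term = A^-2 * d^1
  state 1001: A-exp=+0, loops=1, term = A^0 * d^0
  state 1010: A-exp=-4, loops=3, term = A^-4 * d^2
  state 1011: A-exp=-2, loops=2, term = A^-2 * d^1
  state 1100: A-exp=+0, loops=1, term = A^0 * d^0
  state 1101: A-exp=+2, loops=2, term = A^2 * d^1
  state 1110: A-exp=-2, loops=2, term = A^-2 * d^1
  state 1111: A-exp=+0, loops=1, term = A^0 * d^0
Collect the terms by A-exponent (count of states per loop number):
Powers of d = -A^2 - A^-2: d^2 = A^4 + 2 + A^-4.
  A^4 * (d^2) = A^8 + 2*A^4 + 1
  A^2 * (4*d) = -4*A^4 - 4
  A^0 * (5 + d^2) = A^4 + 7 + A^-4
  A^-2 * (4*d) = -4 - 4*A^-4
  A^-4 * (d^2) = 1 + 2*A^-4 + A^-8
Summing the groups: <K> = A^8 - A^4 + 1 - A^-4 + A^-8
Normalise by the writhe: (-A^3)^(-w) = (-A^3)^(0) = 1, so f(A) = 1 * <K> = A^8 - A^4 + 1 - A^-4 + A^-8.
Substitute A = t^(-1/4), i.e. A^e → t^(-e/4): V(t) = t^2 - t + 1 - t^-1 + t^-2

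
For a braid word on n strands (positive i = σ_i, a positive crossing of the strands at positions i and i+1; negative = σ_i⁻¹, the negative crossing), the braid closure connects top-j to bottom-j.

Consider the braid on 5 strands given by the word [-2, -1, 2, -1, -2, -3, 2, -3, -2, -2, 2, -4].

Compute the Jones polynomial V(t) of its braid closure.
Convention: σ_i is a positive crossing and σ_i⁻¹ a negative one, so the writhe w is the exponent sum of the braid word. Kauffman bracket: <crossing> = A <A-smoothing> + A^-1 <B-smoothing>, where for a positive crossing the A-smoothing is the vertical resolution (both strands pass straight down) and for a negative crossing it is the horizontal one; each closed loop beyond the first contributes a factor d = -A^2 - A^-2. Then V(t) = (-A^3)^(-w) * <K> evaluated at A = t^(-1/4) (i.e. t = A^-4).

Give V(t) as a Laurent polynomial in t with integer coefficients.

The presented braid s2^-1 s1^-1 s2 s1^-1 s2^-1 s3^-1 s2 s3^-1 s2^-1 s2^-1 s2 s4^-1 on 5 strands reduces by inverse Markov moves (closure unchanged at each step):
  Destabilize: the word has the form β·s4^-1 where s4^-1 occurs only as the final letter (β ∈ B_4); drop it and the last strand → 4 strands.
  Deconjugate: the word is γ·β·γ⁻¹ with γ = s2^-1 (prefix) and γ⁻¹ = s2 (suffix); strip both.
Reduced to β = s1^-1 s2 s1^-1 s2^-1 s3^-1 s2 s3^-1 s2^-1 s2^-1 on 4 strands, 9 crossings.
Compute on β:
Braid: s1^-1 s2 s1^-1 s2^-1 s3^-1 s2 s3^-1 s2^-1 s2^-1 on 4 strands, 9 crossings.
Writhe w = (#positive) - (#negative) = 2 - 7 = -5.
Enumerate smoothing states for the bracket polynomial. There are 2^9 = 512 states.
For each crossing: s=0 is the vertical smoothing, s=1 horizontal. Crossing k contributes A^(sign_k * (1 - 2*s_k)); loop factor d = -A^2 - A^-2.
Tabulate the states by total A-exponent and number of loops L (A-exp: L × count):
  A^9: L=5 ×1
  A^7: L=4 ×9
  A^5: L=3 ×30, L=5 ×6
  A^3: L=2 ×45, L=4 ×37, L=6 ×2
  A^1: L=1 ×27, L=3 ×78, L=5 ×21
  A^-1: L=2 ×67, L=4 ×53, L=6 ×6
  A^-3: L=1 ×12, L=3 ×53, L=5 ×18, L=7 ×1
  A^-5: L=2 ×14, L=4 ×19, L=6 ×3
  A^-7: L=3 ×6, L=5 ×3
  A^-9: L=4 ×1
Each group contributes A^e * Σ count * d^(L-1):
Powers of d = -A^2 - A^-2: d^2 = A^4 + 2 + A^-4; d^3 = -A^6 - 3*A^2 - 3*A^-2 - A^-6; d^4 = A^8 + 4*A^4 + 6 + 4*A^-4 + A^-8; d^5 = -A^10 - 5*A^6 - 10*A^2 - 10*A^-2 - 5*A^-6 - A^-10; d^6 = A^12 + 6*A^8 + 15*A^4 + 20 + 15*A^-4 + 6*A^-8 + A^-12.
  A^9 * (d^4) = A^17 + 4*A^13 + 6*A^9 + 4*A^5 + A
  A^7 * (9*d^3) = -9*A^13 - 27*A^9 - 27*A^5 - 9*A
  A^5 * (30*d^2 + 6*d^4) = 6*A^13 + 54*A^9 + 96*A^5 + 54*A + 6*A^-3
  A^3 * (45*d + 37*d^3 + 2*d^5) = -2*A^13 - 47*A^9 - 176*A^5 - 176*A - 47*A^-3 - 2*A^-7
  A^1 * (27 + 78*d^2 + 21*d^4) = 21*A^9 + 162*A^5 + 309*A + 162*A^-3 + 21*A^-7
  A^-1 * (67*d + 53*d^3 + 6*d^5) = -6*A^9 - 83*A^5 - 286*A - 286*A^-3 - 83*A^-7 - 6*A^-11
  A^-3 * (12 + 53*d^2 + 18*d^4 + d^6) = A^9 + 24*A^5 + 140*A + 246*A^-3 + 140*A^-7 + 24*A^-11 + A^-15
  A^-5 * (14*d + 19*d^3 + 3*d^5) = -3*A^5 - 34*A - 101*A^-3 - 101*A^-7 - 34*A^-11 - 3*A^-15
  A^-7 * (6*d^2 + 3*d^4) = 3*A + 18*A^-3 + 30*A^-7 + 18*A^-11 + 3*A^-15
  A^-9 * (d^3) = -A^-3 - 3*A^-7 - 3*A^-11 - A^-15
Summing the groups: <K> = A^17 - A^13 + 2*A^9 - 3*A^5 + 2*A - 3*A^-3 + 2*A^-7 - A^-11
Normalise by the writhe: (-A^3)^(-w) = (-A^3)^(5) = -A^15, so f(A) = -A^15 * <K> = -A^32 + A^28 - 2*A^24 + 3*A^20 - 2*A^16 + 3*A^12 - 2*A^8 + A^4.
Substitute A = t^(-1/4), i.e. A^e → t^(-e/4): V(t) = t^-1 - 2*t^-2 + 3*t^-3 - 2*t^-4 + 3*t^-5 - 2*t^-6 + t^-7 - t^-8

Answer: t^-1 - 2*t^-2 + 3*t^-3 - 2*t^-4 + 3*t^-5 - 2*t^-6 + t^-7 - t^-8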